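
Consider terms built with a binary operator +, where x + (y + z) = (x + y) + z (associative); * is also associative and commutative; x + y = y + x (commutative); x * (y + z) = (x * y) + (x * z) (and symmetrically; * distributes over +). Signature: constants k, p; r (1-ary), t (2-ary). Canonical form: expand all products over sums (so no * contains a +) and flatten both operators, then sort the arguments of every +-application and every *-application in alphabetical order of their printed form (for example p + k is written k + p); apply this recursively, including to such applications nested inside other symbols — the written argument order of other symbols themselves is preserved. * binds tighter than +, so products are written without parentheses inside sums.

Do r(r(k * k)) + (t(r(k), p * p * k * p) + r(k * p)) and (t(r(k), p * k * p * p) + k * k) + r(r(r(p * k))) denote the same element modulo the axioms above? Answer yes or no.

Answer: no — r(k * p) + r(r(k * k)) + t(r(k), k * p * p * p) vs k * k + r(r(r(k * p))) + t(r(k), k * p * p * p)

Derivation:
Left:  r(r(k * k)) + (t(r(k), p * p * k * p) + r(k * p))
  Flatten:  r(r(k * k)) + t(r(k), k * p * p * p) + r(k * p)
  Sort:  r(k * p) + r(r(k * k)) + t(r(k), k * p * p * p)
Right:  (t(r(k), p * k * p * p) + k * k) + r(r(r(p * k)))
  Merge nested applications:  t(r(k), k * p * p * p) + k * k + r(r(r(k * p)))
  Order the arguments:  k * k + r(r(r(k * p))) + t(r(k), k * p * p * p)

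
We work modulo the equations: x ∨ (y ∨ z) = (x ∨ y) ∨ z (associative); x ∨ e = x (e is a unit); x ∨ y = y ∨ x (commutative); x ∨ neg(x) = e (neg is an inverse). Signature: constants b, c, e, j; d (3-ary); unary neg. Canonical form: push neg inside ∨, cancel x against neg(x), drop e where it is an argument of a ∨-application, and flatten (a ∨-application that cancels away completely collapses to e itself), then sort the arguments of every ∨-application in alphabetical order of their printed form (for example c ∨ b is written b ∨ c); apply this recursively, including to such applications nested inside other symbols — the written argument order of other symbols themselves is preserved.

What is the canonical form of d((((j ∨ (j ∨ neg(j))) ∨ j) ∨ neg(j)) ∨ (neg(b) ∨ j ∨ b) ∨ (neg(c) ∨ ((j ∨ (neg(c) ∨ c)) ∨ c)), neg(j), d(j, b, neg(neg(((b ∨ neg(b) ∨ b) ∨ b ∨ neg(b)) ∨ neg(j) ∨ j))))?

Focus inside:  (((j ∨ (j ∨ neg(j))) ∨ j) ∨ neg(j)) ∨ (neg(b) ∨ j ∨ b) ∨ (neg(c) ∨ ((j ∨ (neg(c) ∨ c)) ∨ c))
Cancel inverse pairs:  b cancels; c cancels
Collect:  j ∨ j ∨ j
Put back:  d(j ∨ j ∨ j, neg(j), d(j, b, b))

Answer: d(j ∨ j ∨ j, neg(j), d(j, b, b))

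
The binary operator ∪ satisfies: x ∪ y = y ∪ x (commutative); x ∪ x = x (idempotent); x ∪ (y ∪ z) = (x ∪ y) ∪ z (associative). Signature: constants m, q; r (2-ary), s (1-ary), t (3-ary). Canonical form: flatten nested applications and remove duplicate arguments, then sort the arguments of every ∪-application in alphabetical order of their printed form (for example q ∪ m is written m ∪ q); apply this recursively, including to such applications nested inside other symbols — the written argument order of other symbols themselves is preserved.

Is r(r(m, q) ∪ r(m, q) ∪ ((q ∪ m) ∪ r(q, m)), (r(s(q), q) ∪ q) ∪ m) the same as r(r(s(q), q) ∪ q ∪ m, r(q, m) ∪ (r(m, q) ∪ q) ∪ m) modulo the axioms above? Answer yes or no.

Answer: no — r(m ∪ q ∪ r(m, q) ∪ r(q, m), m ∪ q ∪ r(s(q), q)) vs r(m ∪ q ∪ r(s(q), q), m ∪ q ∪ r(m, q) ∪ r(q, m))

Derivation:
Left:  r(r(m, q) ∪ r(m, q) ∪ ((q ∪ m) ∪ r(q, m)), (r(s(q), q) ∪ q) ∪ m)
  Descend into:  r(m, q) ∪ r(m, q) ∪ ((q ∪ m) ∪ r(q, m))
  Merge nested applications:  r(m, q) ∪ r(m, q) ∪ q ∪ m ∪ r(q, m)
  Deduplicate:  drop duplicate r(m, q)
  Order the arguments:  m ∪ q ∪ r(m, q) ∪ r(q, m)
  Put back:  r(m ∪ q ∪ r(m, q) ∪ r(q, m), m ∪ q ∪ r(s(q), q))
Right:  r(r(s(q), q) ∪ q ∪ m, r(q, m) ∪ (r(m, q) ∪ q) ∪ m)
  Focus inside:  r(q, m) ∪ (r(m, q) ∪ q) ∪ m
  Merge nested applications:  r(q, m) ∪ r(m, q) ∪ q ∪ m
  Sort arguments:  m ∪ q ∪ r(m, q) ∪ r(q, m)
  Reassemble:  r(m ∪ q ∪ r(s(q), q), m ∪ q ∪ r(m, q) ∪ r(q, m))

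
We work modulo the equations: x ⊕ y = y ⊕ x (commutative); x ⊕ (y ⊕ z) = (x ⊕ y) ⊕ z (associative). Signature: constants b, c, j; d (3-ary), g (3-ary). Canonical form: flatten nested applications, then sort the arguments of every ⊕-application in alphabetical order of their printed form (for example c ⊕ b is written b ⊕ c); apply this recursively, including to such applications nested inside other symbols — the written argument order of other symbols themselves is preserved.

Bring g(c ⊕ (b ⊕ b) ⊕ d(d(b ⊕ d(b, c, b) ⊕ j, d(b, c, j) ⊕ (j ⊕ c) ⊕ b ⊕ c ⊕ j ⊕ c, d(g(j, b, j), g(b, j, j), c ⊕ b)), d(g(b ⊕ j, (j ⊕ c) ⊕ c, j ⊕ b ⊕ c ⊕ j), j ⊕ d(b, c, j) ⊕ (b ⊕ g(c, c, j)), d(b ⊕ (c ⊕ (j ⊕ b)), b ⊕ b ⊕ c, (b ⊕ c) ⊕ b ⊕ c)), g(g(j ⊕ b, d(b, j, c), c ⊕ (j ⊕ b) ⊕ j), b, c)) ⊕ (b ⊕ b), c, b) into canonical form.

Answer: g(b ⊕ b ⊕ b ⊕ b ⊕ c ⊕ d(d(b ⊕ d(b, c, b) ⊕ j, b ⊕ c ⊕ c ⊕ c ⊕ d(b, c, j) ⊕ j ⊕ j, d(g(j, b, j), g(b, j, j), b ⊕ c)), d(g(b ⊕ j, c ⊕ c ⊕ j, b ⊕ c ⊕ j ⊕ j), b ⊕ d(b, c, j) ⊕ g(c, c, j) ⊕ j, d(b ⊕ b ⊕ c ⊕ j, b ⊕ b ⊕ c, b ⊕ b ⊕ c ⊕ c)), g(g(b ⊕ j, d(b, j, c), b ⊕ c ⊕ j ⊕ j), b, c)), c, b)

Derivation:
Focus inside:  c ⊕ (b ⊕ b) ⊕ d(d(b ⊕ d(b, c, b) ⊕ j, d(b, c, j) ⊕ (j ⊕ c) ⊕ b ⊕ c ⊕ j ⊕ c, d(g(j, b, j), g(b, j, j), c ⊕ b)), d(g(b ⊕ j, (j ⊕ c) ⊕ c, j ⊕ b ⊕ c ⊕ j), j ⊕ d(b, c, j) ⊕ (b ⊕ g(c, c, j)), d(b ⊕ (c ⊕ (j ⊕ b)), b ⊕ b ⊕ c, (b ⊕ c) ⊕ b ⊕ c)), g(g(j ⊕ b, d(b, j, c), c ⊕ (j ⊕ b) ⊕ j), b, c)) ⊕ (b ⊕ b)
Flatten:  c ⊕ b ⊕ b ⊕ d(d(b ⊕ d(b, c, b) ⊕ j, d(b, c, j) ⊕ (j ⊕ c) ⊕ b ⊕ c ⊕ j ⊕ c, d(g(j, b, j), g(b, j, j), c ⊕ b)), d(g(b ⊕ j, (j ⊕ c) ⊕ c, j ⊕ b ⊕ c ⊕ j), j ⊕ d(b, c, j) ⊕ (b ⊕ g(c, c, j)), d(b ⊕ (c ⊕ (j ⊕ b)), b ⊕ b ⊕ c, (b ⊕ c) ⊕ b ⊕ c)), g(g(j ⊕ b, d(b, j, c), c ⊕ (j ⊕ b) ⊕ j), b, c)) ⊕ b ⊕ b
Canonicalize subterm:  d(d(b ⊕ d(b, c, b) ⊕ j, d(b, c, j) ⊕ (j ⊕ c) ⊕ b ⊕ c ⊕ j ⊕ c, d(g(j, b, j), g(b, j, j), c ⊕ b)), d(g(b ⊕ j, (j ⊕ c) ⊕ c, j ⊕ b ⊕ c ⊕ j), j ⊕ d(b, c, j) ⊕ (b ⊕ g(c, c, j)), d(b ⊕ (c ⊕ (j ⊕ b)), b ⊕ b ⊕ c, (b ⊕ c) ⊕ b ⊕ c)), g(g(j ⊕ b, d(b, j, c), c ⊕ (j ⊕ b) ⊕ j), b, c))  →  d(d(b ⊕ d(b, c, b) ⊕ j, b ⊕ c ⊕ c ⊕ c ⊕ d(b, c, j) ⊕ j ⊕ j, d(g(j, b, j), g(b, j, j), b ⊕ c)), d(g(b ⊕ j, c ⊕ c ⊕ j, b ⊕ c ⊕ j ⊕ j), b ⊕ d(b, c, j) ⊕ g(c, c, j) ⊕ j, d(b ⊕ b ⊕ c ⊕ j, b ⊕ b ⊕ c, b ⊕ b ⊕ c ⊕ c)), g(g(b ⊕ j, d(b, j, c), b ⊕ c ⊕ j ⊕ j), b, c))
Sort arguments:  b ⊕ b ⊕ b ⊕ b ⊕ c ⊕ d(d(b ⊕ d(b, c, b) ⊕ j, b ⊕ c ⊕ c ⊕ c ⊕ d(b, c, j) ⊕ j ⊕ j, d(g(j, b, j), g(b, j, j), b ⊕ c)), d(g(b ⊕ j, c ⊕ c ⊕ j, b ⊕ c ⊕ j ⊕ j), b ⊕ d(b, c, j) ⊕ g(c, c, j) ⊕ j, d(b ⊕ b ⊕ c ⊕ j, b ⊕ b ⊕ c, b ⊕ b ⊕ c ⊕ c)), g(g(b ⊕ j, d(b, j, c), b ⊕ c ⊕ j ⊕ j), b, c))
Reassemble:  g(b ⊕ b ⊕ b ⊕ b ⊕ c ⊕ d(d(b ⊕ d(b, c, b) ⊕ j, b ⊕ c ⊕ c ⊕ c ⊕ d(b, c, j) ⊕ j ⊕ j, d(g(j, b, j), g(b, j, j), b ⊕ c)), d(g(b ⊕ j, c ⊕ c ⊕ j, b ⊕ c ⊕ j ⊕ j), b ⊕ d(b, c, j) ⊕ g(c, c, j) ⊕ j, d(b ⊕ b ⊕ c ⊕ j, b ⊕ b ⊕ c, b ⊕ b ⊕ c ⊕ c)), g(g(b ⊕ j, d(b, j, c), b ⊕ c ⊕ j ⊕ j), b, c)), c, b)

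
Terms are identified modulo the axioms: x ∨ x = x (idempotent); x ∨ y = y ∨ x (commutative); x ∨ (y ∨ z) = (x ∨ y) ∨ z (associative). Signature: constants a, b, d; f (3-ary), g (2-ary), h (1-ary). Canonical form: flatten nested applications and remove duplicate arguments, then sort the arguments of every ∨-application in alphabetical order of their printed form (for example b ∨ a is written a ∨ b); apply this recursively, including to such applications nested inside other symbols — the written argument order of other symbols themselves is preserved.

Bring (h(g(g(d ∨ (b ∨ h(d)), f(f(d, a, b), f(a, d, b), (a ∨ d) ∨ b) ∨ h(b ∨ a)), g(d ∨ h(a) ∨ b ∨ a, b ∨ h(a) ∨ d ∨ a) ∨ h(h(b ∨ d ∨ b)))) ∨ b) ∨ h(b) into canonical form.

Merge nested applications:  h(g(g(d ∨ (b ∨ h(d)), f(f(d, a, b), f(a, d, b), (a ∨ d) ∨ b) ∨ h(b ∨ a)), g(d ∨ h(a) ∨ b ∨ a, b ∨ h(a) ∨ d ∨ a) ∨ h(h(b ∨ d ∨ b)))) ∨ b ∨ h(b)
Inside:  h(g(g(d ∨ (b ∨ h(d)), f(f(d, a, b), f(a, d, b), (a ∨ d) ∨ b) ∨ h(b ∨ a)), g(d ∨ h(a) ∨ b ∨ a, b ∨ h(a) ∨ d ∨ a) ∨ h(h(b ∨ d ∨ b))))  →  h(g(g(b ∨ d ∨ h(d), f(f(d, a, b), f(a, d, b), a ∨ b ∨ d) ∨ h(a ∨ b)), g(a ∨ b ∨ d ∨ h(a), a ∨ b ∨ d ∨ h(a)) ∨ h(h(b ∨ d))))
Sort:  b ∨ h(b) ∨ h(g(g(b ∨ d ∨ h(d), f(f(d, a, b), f(a, d, b), a ∨ b ∨ d) ∨ h(a ∨ b)), g(a ∨ b ∨ d ∨ h(a), a ∨ b ∨ d ∨ h(a)) ∨ h(h(b ∨ d))))

Answer: b ∨ h(b) ∨ h(g(g(b ∨ d ∨ h(d), f(f(d, a, b), f(a, d, b), a ∨ b ∨ d) ∨ h(a ∨ b)), g(a ∨ b ∨ d ∨ h(a), a ∨ b ∨ d ∨ h(a)) ∨ h(h(b ∨ d))))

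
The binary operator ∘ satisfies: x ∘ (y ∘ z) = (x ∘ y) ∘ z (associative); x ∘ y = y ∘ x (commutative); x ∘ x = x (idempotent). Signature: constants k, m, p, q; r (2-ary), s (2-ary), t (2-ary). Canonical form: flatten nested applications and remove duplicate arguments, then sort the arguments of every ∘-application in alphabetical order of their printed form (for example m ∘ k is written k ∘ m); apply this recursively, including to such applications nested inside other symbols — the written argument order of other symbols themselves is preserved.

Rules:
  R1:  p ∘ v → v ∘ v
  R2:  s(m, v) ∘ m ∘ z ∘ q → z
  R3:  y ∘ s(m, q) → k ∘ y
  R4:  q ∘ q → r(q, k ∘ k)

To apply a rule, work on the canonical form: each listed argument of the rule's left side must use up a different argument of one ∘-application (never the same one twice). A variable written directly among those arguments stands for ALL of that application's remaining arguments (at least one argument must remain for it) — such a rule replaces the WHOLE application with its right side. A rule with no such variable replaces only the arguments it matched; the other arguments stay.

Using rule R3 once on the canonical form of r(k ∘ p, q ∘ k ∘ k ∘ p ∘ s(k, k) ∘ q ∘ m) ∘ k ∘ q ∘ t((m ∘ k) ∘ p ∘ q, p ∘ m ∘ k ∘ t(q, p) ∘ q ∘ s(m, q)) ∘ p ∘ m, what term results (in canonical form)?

Canonical form:  k ∘ m ∘ p ∘ q ∘ r(k ∘ p, k ∘ m ∘ p ∘ q ∘ s(k, k)) ∘ t(k ∘ m ∘ p ∘ q, k ∘ m ∘ p ∘ q ∘ s(m, q) ∘ t(q, p))
R3 matches:  uses s(m, q);  y := k ∘ m ∘ p ∘ q ∘ t(q, p)
The variable takes the whole remainder — replace the entire application.
Giving:  k ∘ m ∘ p ∘ q ∘ r(k ∘ p, k ∘ m ∘ p ∘ q ∘ s(k, k)) ∘ t(k ∘ m ∘ p ∘ q, k ∘ m ∘ p ∘ q ∘ t(q, p))

Answer: k ∘ m ∘ p ∘ q ∘ r(k ∘ p, k ∘ m ∘ p ∘ q ∘ s(k, k)) ∘ t(k ∘ m ∘ p ∘ q, k ∘ m ∘ p ∘ q ∘ t(q, p))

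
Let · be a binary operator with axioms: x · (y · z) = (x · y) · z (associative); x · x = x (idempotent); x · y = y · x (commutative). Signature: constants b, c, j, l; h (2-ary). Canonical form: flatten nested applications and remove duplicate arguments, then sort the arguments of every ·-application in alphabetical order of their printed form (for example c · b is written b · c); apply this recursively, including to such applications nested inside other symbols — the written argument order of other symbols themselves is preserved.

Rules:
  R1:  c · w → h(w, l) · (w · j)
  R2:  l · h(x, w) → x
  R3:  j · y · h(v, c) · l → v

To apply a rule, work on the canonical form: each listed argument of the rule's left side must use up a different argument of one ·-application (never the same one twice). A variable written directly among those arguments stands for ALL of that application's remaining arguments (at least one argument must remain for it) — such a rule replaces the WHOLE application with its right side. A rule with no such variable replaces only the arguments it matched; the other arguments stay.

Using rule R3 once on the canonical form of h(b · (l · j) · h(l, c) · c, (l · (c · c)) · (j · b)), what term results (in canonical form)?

Answer: h(l, b · c · j · l)

Derivation:
Canonical form:  h(b · c · h(l, c) · j · l, b · c · j · l)
Apply R3:  consuming h(l, c), j, l;  v := l, y := b · c
The extension variable absorbs all remaining arguments, so the whole application is rewritten.
Giving:  h(l, b · c · j · l)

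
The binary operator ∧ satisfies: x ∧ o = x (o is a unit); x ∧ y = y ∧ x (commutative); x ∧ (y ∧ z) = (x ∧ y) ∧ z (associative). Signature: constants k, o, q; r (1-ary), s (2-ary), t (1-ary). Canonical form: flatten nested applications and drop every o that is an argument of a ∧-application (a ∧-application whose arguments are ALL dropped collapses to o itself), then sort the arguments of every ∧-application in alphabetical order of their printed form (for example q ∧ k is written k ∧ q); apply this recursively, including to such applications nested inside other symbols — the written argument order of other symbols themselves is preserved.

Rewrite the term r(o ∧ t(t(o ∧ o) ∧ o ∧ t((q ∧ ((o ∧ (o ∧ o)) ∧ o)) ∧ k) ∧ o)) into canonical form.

Answer: r(t(t(k ∧ q) ∧ t(o)))

Derivation:
Descend into:  o ∧ t(t(o ∧ o) ∧ o ∧ t((q ∧ ((o ∧ (o ∧ o)) ∧ o)) ∧ k) ∧ o)
Canonicalize subterm:  t(t(o ∧ o) ∧ o ∧ t((q ∧ ((o ∧ (o ∧ o)) ∧ o)) ∧ k) ∧ o)  →  t(t(k ∧ q) ∧ t(o))
Drop the unit:  drop o
Order the arguments:  t(t(k ∧ q) ∧ t(o))
Rebuild:  r(t(t(k ∧ q) ∧ t(o)))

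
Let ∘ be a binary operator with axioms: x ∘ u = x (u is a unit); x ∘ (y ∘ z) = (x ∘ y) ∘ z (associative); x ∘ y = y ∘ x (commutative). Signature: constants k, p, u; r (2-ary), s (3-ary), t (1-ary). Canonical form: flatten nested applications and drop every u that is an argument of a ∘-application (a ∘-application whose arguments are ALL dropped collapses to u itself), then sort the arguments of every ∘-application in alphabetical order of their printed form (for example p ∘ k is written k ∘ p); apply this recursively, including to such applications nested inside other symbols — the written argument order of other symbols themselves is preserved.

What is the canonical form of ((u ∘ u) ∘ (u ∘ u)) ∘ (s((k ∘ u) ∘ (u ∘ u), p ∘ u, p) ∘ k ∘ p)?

Flatten:  u ∘ u ∘ u ∘ u ∘ s((k ∘ u) ∘ (u ∘ u), p ∘ u, p) ∘ k ∘ p
Inside:  s((k ∘ u) ∘ (u ∘ u), p ∘ u, p)  →  s(k, p, p)
Drop the unit:  drop u (×4)
Sort arguments:  k ∘ p ∘ s(k, p, p)

Answer: k ∘ p ∘ s(k, p, p)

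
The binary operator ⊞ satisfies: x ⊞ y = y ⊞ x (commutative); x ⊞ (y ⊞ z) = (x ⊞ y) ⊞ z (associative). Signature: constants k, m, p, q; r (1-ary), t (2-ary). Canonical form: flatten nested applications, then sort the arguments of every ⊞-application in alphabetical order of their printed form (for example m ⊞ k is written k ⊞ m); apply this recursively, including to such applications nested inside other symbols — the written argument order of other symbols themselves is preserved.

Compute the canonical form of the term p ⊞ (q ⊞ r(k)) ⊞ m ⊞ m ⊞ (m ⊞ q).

Answer: m ⊞ m ⊞ m ⊞ p ⊞ q ⊞ q ⊞ r(k)

Derivation:
Flatten:  p ⊞ q ⊞ r(k) ⊞ m ⊞ m ⊞ m ⊞ q
Order the arguments:  m ⊞ m ⊞ m ⊞ p ⊞ q ⊞ q ⊞ r(k)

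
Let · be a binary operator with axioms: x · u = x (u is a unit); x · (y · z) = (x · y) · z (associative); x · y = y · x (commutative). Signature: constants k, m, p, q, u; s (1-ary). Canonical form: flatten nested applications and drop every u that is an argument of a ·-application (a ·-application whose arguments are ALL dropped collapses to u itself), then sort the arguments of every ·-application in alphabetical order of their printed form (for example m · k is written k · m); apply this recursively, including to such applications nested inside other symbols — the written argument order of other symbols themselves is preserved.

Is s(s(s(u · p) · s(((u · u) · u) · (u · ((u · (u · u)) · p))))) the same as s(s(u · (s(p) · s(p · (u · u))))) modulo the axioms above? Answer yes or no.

Left:  s(s(s(u · p) · s(((u · u) · u) · (u · ((u · (u · u)) · p)))))
  Work inside:  s(u · p) · s(((u · u) · u) · (u · ((u · (u · u)) · p)))
  Canonicalize subterm:  s(u · p)  →  s(p)
  Canonicalize subterm:  s(((u · u) · u) · (u · ((u · (u · u)) · p)))  →  s(p)
  Order the arguments:  s(p) · s(p)
  Rebuild:  s(s(s(p) · s(p)))
Right:  s(s(u · (s(p) · s(p · (u · u)))))
  Work inside:  u · (s(p) · s(p · (u · u)))
  Flatten:  u · s(p) · s(p · (u · u))
  Simplify inside:  s(p · (u · u))  →  s(p)
  Units out:  drop u
  Sort:  s(p) · s(p)
  Reassemble:  s(s(s(p) · s(p)))

Answer: yes — both canonical forms are s(s(s(p) · s(p)))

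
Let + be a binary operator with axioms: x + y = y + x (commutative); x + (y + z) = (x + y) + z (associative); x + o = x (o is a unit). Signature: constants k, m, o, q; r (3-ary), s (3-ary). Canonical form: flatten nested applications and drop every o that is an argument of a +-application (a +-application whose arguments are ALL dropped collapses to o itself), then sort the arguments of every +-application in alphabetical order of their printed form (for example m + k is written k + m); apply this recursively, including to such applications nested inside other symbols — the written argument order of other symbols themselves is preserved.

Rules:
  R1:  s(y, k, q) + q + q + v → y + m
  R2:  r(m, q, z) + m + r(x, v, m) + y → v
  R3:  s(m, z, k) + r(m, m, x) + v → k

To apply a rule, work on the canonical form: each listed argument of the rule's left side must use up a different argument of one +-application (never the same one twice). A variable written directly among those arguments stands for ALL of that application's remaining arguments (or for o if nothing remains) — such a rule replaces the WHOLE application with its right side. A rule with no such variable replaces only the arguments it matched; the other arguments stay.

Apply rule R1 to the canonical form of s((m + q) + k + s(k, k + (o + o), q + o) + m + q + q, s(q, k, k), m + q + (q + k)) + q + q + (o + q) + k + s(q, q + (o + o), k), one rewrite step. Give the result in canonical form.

Answer: k + q + q + q + s(k + m, s(q, k, k), k + m + q + q) + s(q, q, k)

Derivation:
Canonical form:  k + q + q + q + s(k + m + m + q + q + q + s(k, k, q), s(q, k, k), k + m + q + q) + s(q, q, k)
Apply R1:  consuming q, q, s(k, k, q);  v := k + m + m + q, y := k
The extension variable absorbs all remaining arguments, so the whole application is rewritten.
Giving:  k + q + q + q + s(k + m, s(q, k, k), k + m + q + q) + s(q, q, k)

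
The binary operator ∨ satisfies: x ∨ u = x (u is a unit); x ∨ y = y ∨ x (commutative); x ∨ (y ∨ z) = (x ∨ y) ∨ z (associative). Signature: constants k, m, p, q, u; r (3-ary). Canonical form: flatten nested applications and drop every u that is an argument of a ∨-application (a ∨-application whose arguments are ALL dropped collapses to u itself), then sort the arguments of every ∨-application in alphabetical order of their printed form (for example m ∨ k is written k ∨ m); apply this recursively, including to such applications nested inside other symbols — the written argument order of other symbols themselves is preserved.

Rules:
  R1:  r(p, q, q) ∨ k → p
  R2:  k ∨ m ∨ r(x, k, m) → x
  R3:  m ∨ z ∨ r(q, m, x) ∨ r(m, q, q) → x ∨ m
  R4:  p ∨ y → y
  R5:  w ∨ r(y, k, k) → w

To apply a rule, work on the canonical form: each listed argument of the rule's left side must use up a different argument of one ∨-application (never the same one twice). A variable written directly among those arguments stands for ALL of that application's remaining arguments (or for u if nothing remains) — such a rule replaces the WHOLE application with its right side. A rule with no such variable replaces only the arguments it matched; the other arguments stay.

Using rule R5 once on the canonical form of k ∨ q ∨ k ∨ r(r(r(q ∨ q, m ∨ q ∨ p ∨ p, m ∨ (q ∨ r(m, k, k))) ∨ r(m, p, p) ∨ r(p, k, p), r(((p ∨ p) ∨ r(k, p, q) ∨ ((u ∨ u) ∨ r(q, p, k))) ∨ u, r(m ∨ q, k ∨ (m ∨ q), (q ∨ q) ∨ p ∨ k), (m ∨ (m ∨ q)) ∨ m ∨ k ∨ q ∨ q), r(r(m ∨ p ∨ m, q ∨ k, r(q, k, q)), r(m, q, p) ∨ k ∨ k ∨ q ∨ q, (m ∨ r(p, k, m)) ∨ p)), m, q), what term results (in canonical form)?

Canonical form:  k ∨ k ∨ q ∨ r(r(r(m, p, p) ∨ r(p, k, p) ∨ r(q ∨ q, m ∨ p ∨ p ∨ q, m ∨ q ∨ r(m, k, k)), r(p ∨ p ∨ r(k, p, q) ∨ r(q, p, k), r(m ∨ q, k ∨ m ∨ q, k ∨ p ∨ q ∨ q), k ∨ m ∨ m ∨ m ∨ q ∨ q ∨ q), r(r(m ∨ m ∨ p, k ∨ q, r(q, k, q)), k ∨ k ∨ q ∨ q ∨ r(m, q, p), m ∨ p ∨ r(p, k, m))), m, q)
Match R5:  consume r(m, k, k);  w := m ∨ q, y := m
Every leftover argument binds to the variable; the entire application is replaced.
Result:  k ∨ k ∨ q ∨ r(r(r(m, p, p) ∨ r(p, k, p) ∨ r(q ∨ q, m ∨ p ∨ p ∨ q, m ∨ q), r(p ∨ p ∨ r(k, p, q) ∨ r(q, p, k), r(m ∨ q, k ∨ m ∨ q, k ∨ p ∨ q ∨ q), k ∨ m ∨ m ∨ m ∨ q ∨ q ∨ q), r(r(m ∨ m ∨ p, k ∨ q, r(q, k, q)), k ∨ k ∨ q ∨ q ∨ r(m, q, p), m ∨ p ∨ r(p, k, m))), m, q)

Answer: k ∨ k ∨ q ∨ r(r(r(m, p, p) ∨ r(p, k, p) ∨ r(q ∨ q, m ∨ p ∨ p ∨ q, m ∨ q), r(p ∨ p ∨ r(k, p, q) ∨ r(q, p, k), r(m ∨ q, k ∨ m ∨ q, k ∨ p ∨ q ∨ q), k ∨ m ∨ m ∨ m ∨ q ∨ q ∨ q), r(r(m ∨ m ∨ p, k ∨ q, r(q, k, q)), k ∨ k ∨ q ∨ q ∨ r(m, q, p), m ∨ p ∨ r(p, k, m))), m, q)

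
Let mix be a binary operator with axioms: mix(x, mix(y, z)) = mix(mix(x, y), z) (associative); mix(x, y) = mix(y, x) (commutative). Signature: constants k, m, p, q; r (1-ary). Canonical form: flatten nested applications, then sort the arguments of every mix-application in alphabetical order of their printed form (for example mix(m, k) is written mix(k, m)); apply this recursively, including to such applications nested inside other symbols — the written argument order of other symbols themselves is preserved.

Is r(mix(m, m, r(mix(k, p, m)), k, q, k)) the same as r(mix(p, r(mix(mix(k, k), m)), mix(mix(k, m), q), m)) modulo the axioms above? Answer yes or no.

Answer: no — r(mix(k, k, m, m, q, r(mix(k, m, p)))) vs r(mix(k, m, m, p, q, r(mix(k, k, m))))

Derivation:
Left:  r(mix(m, m, r(mix(k, p, m)), k, q, k))
  Descend into:  mix(m, m, r(mix(k, p, m)), k, q, k)
  Canonicalize subterm:  r(mix(k, p, m))  →  r(mix(k, m, p))
  Sort arguments:  mix(k, k, m, m, q, r(mix(k, m, p)))
  Put back:  r(mix(k, k, m, m, q, r(mix(k, m, p))))
Right:  r(mix(p, r(mix(mix(k, k), m)), mix(mix(k, m), q), m))
  Work inside:  mix(p, r(mix(mix(k, k), m)), mix(mix(k, m), q), m)
  Un-nest:  mix(p, r(mix(mix(k, k), m)), k, m, q, m)
  Inside:  r(mix(mix(k, k), m))  →  r(mix(k, k, m))
  Sort:  mix(k, m, m, p, q, r(mix(k, k, m)))
  Put back:  r(mix(k, m, m, p, q, r(mix(k, k, m))))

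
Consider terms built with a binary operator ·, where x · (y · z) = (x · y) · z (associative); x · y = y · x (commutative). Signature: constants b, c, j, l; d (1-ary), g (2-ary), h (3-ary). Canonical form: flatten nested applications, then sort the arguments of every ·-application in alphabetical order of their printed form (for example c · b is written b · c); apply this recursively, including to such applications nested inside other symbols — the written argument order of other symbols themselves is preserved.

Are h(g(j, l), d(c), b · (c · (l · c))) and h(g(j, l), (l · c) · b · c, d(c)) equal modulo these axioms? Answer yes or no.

Answer: no — h(g(j, l), d(c), b · c · c · l) vs h(g(j, l), b · c · c · l, d(c))

Derivation:
Left:  h(g(j, l), d(c), b · (c · (l · c)))
  Descend into:  b · (c · (l · c))
  Merge nested applications:  b · c · l · c
  Sort:  b · c · c · l
  Rebuild:  h(g(j, l), d(c), b · c · c · l)
Right:  h(g(j, l), (l · c) · b · c, d(c))
  Descend into:  (l · c) · b · c
  Merge nested applications:  l · c · b · c
  Sort arguments:  b · c · c · l
  Rebuild:  h(g(j, l), b · c · c · l, d(c))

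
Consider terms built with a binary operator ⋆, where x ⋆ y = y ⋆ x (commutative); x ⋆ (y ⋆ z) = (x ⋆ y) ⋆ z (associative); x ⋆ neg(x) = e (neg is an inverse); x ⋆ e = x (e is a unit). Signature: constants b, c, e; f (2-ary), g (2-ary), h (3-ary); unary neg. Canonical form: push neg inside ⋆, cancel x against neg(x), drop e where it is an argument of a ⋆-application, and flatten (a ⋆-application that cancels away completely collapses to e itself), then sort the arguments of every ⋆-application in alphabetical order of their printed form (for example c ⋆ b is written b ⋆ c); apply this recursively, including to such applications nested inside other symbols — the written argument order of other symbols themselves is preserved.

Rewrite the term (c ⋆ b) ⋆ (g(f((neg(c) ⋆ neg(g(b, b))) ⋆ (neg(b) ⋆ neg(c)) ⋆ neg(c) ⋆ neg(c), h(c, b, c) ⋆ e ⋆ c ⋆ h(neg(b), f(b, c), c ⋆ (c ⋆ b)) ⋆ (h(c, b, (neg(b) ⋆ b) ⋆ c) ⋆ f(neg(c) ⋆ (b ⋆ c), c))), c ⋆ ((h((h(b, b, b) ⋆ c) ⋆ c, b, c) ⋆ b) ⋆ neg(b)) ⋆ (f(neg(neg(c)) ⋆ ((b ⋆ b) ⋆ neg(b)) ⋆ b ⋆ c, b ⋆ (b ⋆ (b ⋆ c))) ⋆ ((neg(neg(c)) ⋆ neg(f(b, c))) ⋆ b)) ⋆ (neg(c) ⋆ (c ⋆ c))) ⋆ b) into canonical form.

Push neg inside:  distribute neg over ⋆ and collapse double neg
Collect terms:  c ⋆ b ⋆ b ⋆ g(f(neg(b) ⋆ neg(c) ⋆ neg(c) ⋆ neg(c) ⋆ neg(c) ⋆ neg(g(b, b)), c ⋆ f(b, c) ⋆ h(c, b, c) ⋆ h(c, b, c) ⋆ h(neg(b), f(b, c), b ⋆ c ⋆ c)), b ⋆ c ⋆ c ⋆ c ⋆ f(b ⋆ b ⋆ c ⋆ c, b ⋆ b ⋆ b ⋆ c) ⋆ h(c ⋆ c ⋆ h(b, b, b), b, c) ⋆ neg(f(b, c)))
Order the arguments:  b ⋆ b ⋆ c ⋆ g(f(neg(b) ⋆ neg(c) ⋆ neg(c) ⋆ neg(c) ⋆ neg(c) ⋆ neg(g(b, b)), c ⋆ f(b, c) ⋆ h(c, b, c) ⋆ h(c, b, c) ⋆ h(neg(b), f(b, c), b ⋆ c ⋆ c)), b ⋆ c ⋆ c ⋆ c ⋆ f(b ⋆ b ⋆ c ⋆ c, b ⋆ b ⋆ b ⋆ c) ⋆ h(c ⋆ c ⋆ h(b, b, b), b, c) ⋆ neg(f(b, c)))

Answer: b ⋆ b ⋆ c ⋆ g(f(neg(b) ⋆ neg(c) ⋆ neg(c) ⋆ neg(c) ⋆ neg(c) ⋆ neg(g(b, b)), c ⋆ f(b, c) ⋆ h(c, b, c) ⋆ h(c, b, c) ⋆ h(neg(b), f(b, c), b ⋆ c ⋆ c)), b ⋆ c ⋆ c ⋆ c ⋆ f(b ⋆ b ⋆ c ⋆ c, b ⋆ b ⋆ b ⋆ c) ⋆ h(c ⋆ c ⋆ h(b, b, b), b, c) ⋆ neg(f(b, c)))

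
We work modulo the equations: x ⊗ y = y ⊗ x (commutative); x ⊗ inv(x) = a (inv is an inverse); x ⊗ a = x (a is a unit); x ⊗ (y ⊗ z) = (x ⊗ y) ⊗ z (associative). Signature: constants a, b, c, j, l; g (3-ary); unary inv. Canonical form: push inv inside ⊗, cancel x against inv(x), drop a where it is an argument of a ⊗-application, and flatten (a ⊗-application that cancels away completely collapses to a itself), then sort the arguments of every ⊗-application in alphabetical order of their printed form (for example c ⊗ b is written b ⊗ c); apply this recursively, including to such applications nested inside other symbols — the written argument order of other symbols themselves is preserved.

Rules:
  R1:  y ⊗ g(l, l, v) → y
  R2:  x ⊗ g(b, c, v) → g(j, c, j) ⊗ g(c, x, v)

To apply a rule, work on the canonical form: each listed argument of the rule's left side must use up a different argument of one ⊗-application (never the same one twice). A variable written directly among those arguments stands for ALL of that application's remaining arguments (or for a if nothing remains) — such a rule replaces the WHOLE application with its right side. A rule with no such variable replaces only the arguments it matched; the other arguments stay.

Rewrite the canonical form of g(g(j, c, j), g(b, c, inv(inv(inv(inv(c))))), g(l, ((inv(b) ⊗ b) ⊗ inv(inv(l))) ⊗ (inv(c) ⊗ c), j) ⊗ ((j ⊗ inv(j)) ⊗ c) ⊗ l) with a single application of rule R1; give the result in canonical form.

Answer: g(g(j, c, j), g(b, c, c), c ⊗ l)

Derivation:
Canonical form:  g(g(j, c, j), g(b, c, c), c ⊗ g(l, l, j) ⊗ l)
R1 matches:  uses g(l, l, j);  v := j, y := c ⊗ l
The variable takes the whole remainder — replace the entire application.
Result:  g(g(j, c, j), g(b, c, c), c ⊗ l)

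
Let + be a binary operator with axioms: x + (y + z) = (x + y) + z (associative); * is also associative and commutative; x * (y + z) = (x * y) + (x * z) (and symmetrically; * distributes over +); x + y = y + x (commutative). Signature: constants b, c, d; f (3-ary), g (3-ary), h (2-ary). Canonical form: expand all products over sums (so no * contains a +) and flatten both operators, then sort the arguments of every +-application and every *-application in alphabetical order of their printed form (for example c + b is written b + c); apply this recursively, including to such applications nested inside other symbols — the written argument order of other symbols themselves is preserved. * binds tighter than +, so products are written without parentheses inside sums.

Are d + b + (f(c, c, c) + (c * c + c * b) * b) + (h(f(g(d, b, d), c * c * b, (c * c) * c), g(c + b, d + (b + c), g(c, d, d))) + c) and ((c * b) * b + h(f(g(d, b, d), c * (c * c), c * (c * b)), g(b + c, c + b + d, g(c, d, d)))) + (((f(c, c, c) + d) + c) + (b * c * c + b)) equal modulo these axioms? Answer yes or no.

Left:  d + b + (f(c, c, c) + (c * c + c * b) * b) + (h(f(g(d, b, d), c * c * b, (c * c) * c), g(c + b, d + (b + c), g(c, d, d))) + c)
  Distribute:  d + b + f(c, c, c) + b * c * c + b * b * c + h(f(g(d, b, d), b * c * c, c * c * c), g(b + c, b + c + d, g(c, d, d))) + c
  Sort:  b + b * b * c + b * c * c + c + d + f(c, c, c) + h(f(g(d, b, d), b * c * c, c * c * c), g(b + c, b + c + d, g(c, d, d)))
Right:  ((c * b) * b + h(f(g(d, b, d), c * (c * c), c * (c * b)), g(b + c, c + b + d, g(c, d, d)))) + (((f(c, c, c) + d) + c) + (b * c * c + b))
  Merge nested applications:  b * b * c + h(f(g(d, b, d), c * c * c, b * c * c), g(b + c, b + c + d, g(c, d, d))) + f(c, c, c) + d + c + b * c * c + b
  Sort:  b + b * b * c + b * c * c + c + d + f(c, c, c) + h(f(g(d, b, d), c * c * c, b * c * c), g(b + c, b + c + d, g(c, d, d)))

Answer: no — b + b * b * c + b * c * c + c + d + f(c, c, c) + h(f(g(d, b, d), b * c * c, c * c * c), g(b + c, b + c + d, g(c, d, d))) vs b + b * b * c + b * c * c + c + d + f(c, c, c) + h(f(g(d, b, d), c * c * c, b * c * c), g(b + c, b + c + d, g(c, d, d)))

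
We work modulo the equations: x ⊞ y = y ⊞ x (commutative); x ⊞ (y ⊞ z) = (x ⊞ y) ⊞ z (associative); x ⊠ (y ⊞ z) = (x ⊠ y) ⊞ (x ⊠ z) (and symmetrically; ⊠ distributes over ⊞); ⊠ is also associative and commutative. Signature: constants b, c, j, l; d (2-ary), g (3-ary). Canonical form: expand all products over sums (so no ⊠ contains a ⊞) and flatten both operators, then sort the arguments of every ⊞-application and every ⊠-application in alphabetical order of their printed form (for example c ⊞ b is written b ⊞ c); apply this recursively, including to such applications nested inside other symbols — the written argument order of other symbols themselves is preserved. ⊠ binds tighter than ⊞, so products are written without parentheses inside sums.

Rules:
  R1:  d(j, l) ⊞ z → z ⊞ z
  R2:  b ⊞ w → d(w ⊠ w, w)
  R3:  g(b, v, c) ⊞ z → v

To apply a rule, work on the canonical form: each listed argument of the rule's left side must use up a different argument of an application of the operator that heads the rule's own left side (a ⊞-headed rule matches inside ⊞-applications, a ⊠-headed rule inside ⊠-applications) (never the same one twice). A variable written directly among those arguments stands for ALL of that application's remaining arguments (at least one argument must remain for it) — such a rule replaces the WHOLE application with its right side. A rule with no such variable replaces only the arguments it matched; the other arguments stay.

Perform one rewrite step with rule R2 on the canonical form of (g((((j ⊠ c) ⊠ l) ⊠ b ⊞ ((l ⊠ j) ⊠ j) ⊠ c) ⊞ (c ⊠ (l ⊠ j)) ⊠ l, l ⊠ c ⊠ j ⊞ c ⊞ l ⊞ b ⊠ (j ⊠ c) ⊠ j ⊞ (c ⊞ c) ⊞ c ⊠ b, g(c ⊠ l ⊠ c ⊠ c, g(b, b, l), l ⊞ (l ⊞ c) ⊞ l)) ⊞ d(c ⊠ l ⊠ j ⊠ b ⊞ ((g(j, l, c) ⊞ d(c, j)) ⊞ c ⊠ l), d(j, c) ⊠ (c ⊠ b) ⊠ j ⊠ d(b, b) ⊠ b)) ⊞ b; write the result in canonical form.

Answer: d(d(b ⊠ c ⊠ j ⊠ l ⊞ c ⊠ l ⊞ d(c, j) ⊞ g(j, l, c), b ⊠ b ⊠ c ⊠ d(b, b) ⊠ d(j, c) ⊠ j) ⊠ d(b ⊠ c ⊠ j ⊠ l ⊞ c ⊠ l ⊞ d(c, j) ⊞ g(j, l, c), b ⊠ b ⊠ c ⊠ d(b, b) ⊠ d(j, c) ⊠ j) ⊞ d(b ⊠ c ⊠ j ⊠ l ⊞ c ⊠ l ⊞ d(c, j) ⊞ g(j, l, c), b ⊠ b ⊠ c ⊠ d(b, b) ⊠ d(j, c) ⊠ j) ⊠ g(b ⊠ c ⊠ j ⊠ l ⊞ c ⊠ j ⊠ j ⊠ l ⊞ c ⊠ j ⊠ l ⊠ l, b ⊠ c ⊞ b ⊠ c ⊠ j ⊠ j ⊞ c ⊞ c ⊞ c ⊞ c ⊠ j ⊠ l ⊞ l, g(c ⊠ c ⊠ c ⊠ l, g(b, b, l), c ⊞ l ⊞ l ⊞ l)) ⊞ d(b ⊠ c ⊠ j ⊠ l ⊞ c ⊠ l ⊞ d(c, j) ⊞ g(j, l, c), b ⊠ b ⊠ c ⊠ d(b, b) ⊠ d(j, c) ⊠ j) ⊠ g(b ⊠ c ⊠ j ⊠ l ⊞ c ⊠ j ⊠ j ⊠ l ⊞ c ⊠ j ⊠ l ⊠ l, b ⊠ c ⊞ b ⊠ c ⊠ j ⊠ j ⊞ c ⊞ c ⊞ c ⊞ c ⊠ j ⊠ l ⊞ l, g(c ⊠ c ⊠ c ⊠ l, g(b, b, l), c ⊞ l ⊞ l ⊞ l)) ⊞ g(b ⊠ c ⊠ j ⊠ l ⊞ c ⊠ j ⊠ j ⊠ l ⊞ c ⊠ j ⊠ l ⊠ l, b ⊠ c ⊞ b ⊠ c ⊠ j ⊠ j ⊞ c ⊞ c ⊞ c ⊞ c ⊠ j ⊠ l ⊞ l, g(c ⊠ c ⊠ c ⊠ l, g(b, b, l), c ⊞ l ⊞ l ⊞ l)) ⊠ g(b ⊠ c ⊠ j ⊠ l ⊞ c ⊠ j ⊠ j ⊠ l ⊞ c ⊠ j ⊠ l ⊠ l, b ⊠ c ⊞ b ⊠ c ⊠ j ⊠ j ⊞ c ⊞ c ⊞ c ⊞ c ⊠ j ⊠ l ⊞ l, g(c ⊠ c ⊠ c ⊠ l, g(b, b, l), c ⊞ l ⊞ l ⊞ l)), d(b ⊠ c ⊠ j ⊠ l ⊞ c ⊠ l ⊞ d(c, j) ⊞ g(j, l, c), b ⊠ b ⊠ c ⊠ d(b, b) ⊠ d(j, c) ⊠ j) ⊞ g(b ⊠ c ⊠ j ⊠ l ⊞ c ⊠ j ⊠ j ⊠ l ⊞ c ⊠ j ⊠ l ⊠ l, b ⊠ c ⊞ b ⊠ c ⊠ j ⊠ j ⊞ c ⊞ c ⊞ c ⊞ c ⊠ j ⊠ l ⊞ l, g(c ⊠ c ⊠ c ⊠ l, g(b, b, l), c ⊞ l ⊞ l ⊞ l)))

Derivation:
Canonical form:  b ⊞ d(b ⊠ c ⊠ j ⊠ l ⊞ c ⊠ l ⊞ d(c, j) ⊞ g(j, l, c), b ⊠ b ⊠ c ⊠ d(b, b) ⊠ d(j, c) ⊠ j) ⊞ g(b ⊠ c ⊠ j ⊠ l ⊞ c ⊠ j ⊠ j ⊠ l ⊞ c ⊠ j ⊠ l ⊠ l, b ⊠ c ⊞ b ⊠ c ⊠ j ⊠ j ⊞ c ⊞ c ⊞ c ⊞ c ⊠ j ⊠ l ⊞ l, g(c ⊠ c ⊠ c ⊠ l, g(b, b, l), c ⊞ l ⊞ l ⊞ l))
Match R2:  consume b;  w := d(b ⊠ c ⊠ j ⊠ l ⊞ c ⊠ l ⊞ d(c, j) ⊞ g(j, l, c), b ⊠ b ⊠ c ⊠ d(b, b) ⊠ d(j, c) ⊠ j) ⊞ g(b ⊠ c ⊠ j ⊠ l ⊞ c ⊠ j ⊠ j ⊠ l ⊞ c ⊠ j ⊠ l ⊠ l, b ⊠ c ⊞ b ⊠ c ⊠ j ⊠ j ⊞ c ⊞ c ⊞ c ⊞ c ⊠ j ⊠ l ⊞ l, g(c ⊠ c ⊠ c ⊠ l, g(b, b, l), c ⊞ l ⊞ l ⊞ l))
The extension variable absorbs all remaining arguments, so the whole application is rewritten.
New term:  d(d(b ⊠ c ⊠ j ⊠ l ⊞ c ⊠ l ⊞ d(c, j) ⊞ g(j, l, c), b ⊠ b ⊠ c ⊠ d(b, b) ⊠ d(j, c) ⊠ j) ⊠ d(b ⊠ c ⊠ j ⊠ l ⊞ c ⊠ l ⊞ d(c, j) ⊞ g(j, l, c), b ⊠ b ⊠ c ⊠ d(b, b) ⊠ d(j, c) ⊠ j) ⊞ d(b ⊠ c ⊠ j ⊠ l ⊞ c ⊠ l ⊞ d(c, j) ⊞ g(j, l, c), b ⊠ b ⊠ c ⊠ d(b, b) ⊠ d(j, c) ⊠ j) ⊠ g(b ⊠ c ⊠ j ⊠ l ⊞ c ⊠ j ⊠ j ⊠ l ⊞ c ⊠ j ⊠ l ⊠ l, b ⊠ c ⊞ b ⊠ c ⊠ j ⊠ j ⊞ c ⊞ c ⊞ c ⊞ c ⊠ j ⊠ l ⊞ l, g(c ⊠ c ⊠ c ⊠ l, g(b, b, l), c ⊞ l ⊞ l ⊞ l)) ⊞ d(b ⊠ c ⊠ j ⊠ l ⊞ c ⊠ l ⊞ d(c, j) ⊞ g(j, l, c), b ⊠ b ⊠ c ⊠ d(b, b) ⊠ d(j, c) ⊠ j) ⊠ g(b ⊠ c ⊠ j ⊠ l ⊞ c ⊠ j ⊠ j ⊠ l ⊞ c ⊠ j ⊠ l ⊠ l, b ⊠ c ⊞ b ⊠ c ⊠ j ⊠ j ⊞ c ⊞ c ⊞ c ⊞ c ⊠ j ⊠ l ⊞ l, g(c ⊠ c ⊠ c ⊠ l, g(b, b, l), c ⊞ l ⊞ l ⊞ l)) ⊞ g(b ⊠ c ⊠ j ⊠ l ⊞ c ⊠ j ⊠ j ⊠ l ⊞ c ⊠ j ⊠ l ⊠ l, b ⊠ c ⊞ b ⊠ c ⊠ j ⊠ j ⊞ c ⊞ c ⊞ c ⊞ c ⊠ j ⊠ l ⊞ l, g(c ⊠ c ⊠ c ⊠ l, g(b, b, l), c ⊞ l ⊞ l ⊞ l)) ⊠ g(b ⊠ c ⊠ j ⊠ l ⊞ c ⊠ j ⊠ j ⊠ l ⊞ c ⊠ j ⊠ l ⊠ l, b ⊠ c ⊞ b ⊠ c ⊠ j ⊠ j ⊞ c ⊞ c ⊞ c ⊞ c ⊠ j ⊠ l ⊞ l, g(c ⊠ c ⊠ c ⊠ l, g(b, b, l), c ⊞ l ⊞ l ⊞ l)), d(b ⊠ c ⊠ j ⊠ l ⊞ c ⊠ l ⊞ d(c, j) ⊞ g(j, l, c), b ⊠ b ⊠ c ⊠ d(b, b) ⊠ d(j, c) ⊠ j) ⊞ g(b ⊠ c ⊠ j ⊠ l ⊞ c ⊠ j ⊠ j ⊠ l ⊞ c ⊠ j ⊠ l ⊠ l, b ⊠ c ⊞ b ⊠ c ⊠ j ⊠ j ⊞ c ⊞ c ⊞ c ⊞ c ⊠ j ⊠ l ⊞ l, g(c ⊠ c ⊠ c ⊠ l, g(b, b, l), c ⊞ l ⊞ l ⊞ l)))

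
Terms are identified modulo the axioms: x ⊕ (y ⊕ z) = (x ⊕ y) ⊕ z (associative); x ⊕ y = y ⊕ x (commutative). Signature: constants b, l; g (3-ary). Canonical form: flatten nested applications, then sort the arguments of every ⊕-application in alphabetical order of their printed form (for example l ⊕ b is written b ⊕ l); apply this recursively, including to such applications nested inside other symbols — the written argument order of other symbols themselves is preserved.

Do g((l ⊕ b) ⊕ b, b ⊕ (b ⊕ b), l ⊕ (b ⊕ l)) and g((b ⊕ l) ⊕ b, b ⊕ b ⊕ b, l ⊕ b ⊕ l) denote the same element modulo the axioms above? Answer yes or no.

Left:  g((l ⊕ b) ⊕ b, b ⊕ (b ⊕ b), l ⊕ (b ⊕ l))
  Focus inside:  l ⊕ (b ⊕ l)
  Merge nested applications:  l ⊕ b ⊕ l
  Order the arguments:  b ⊕ l ⊕ l
  Rebuild:  g(b ⊕ b ⊕ l, b ⊕ b ⊕ b, b ⊕ l ⊕ l)
Right:  g((b ⊕ l) ⊕ b, b ⊕ b ⊕ b, l ⊕ b ⊕ l)
  Descend into:  (b ⊕ l) ⊕ b
  Merge nested applications:  b ⊕ l ⊕ b
  Order the arguments:  b ⊕ b ⊕ l
  Rebuild:  g(b ⊕ b ⊕ l, b ⊕ b ⊕ b, b ⊕ l ⊕ l)

Answer: yes — both canonical forms are g(b ⊕ b ⊕ l, b ⊕ b ⊕ b, b ⊕ l ⊕ l)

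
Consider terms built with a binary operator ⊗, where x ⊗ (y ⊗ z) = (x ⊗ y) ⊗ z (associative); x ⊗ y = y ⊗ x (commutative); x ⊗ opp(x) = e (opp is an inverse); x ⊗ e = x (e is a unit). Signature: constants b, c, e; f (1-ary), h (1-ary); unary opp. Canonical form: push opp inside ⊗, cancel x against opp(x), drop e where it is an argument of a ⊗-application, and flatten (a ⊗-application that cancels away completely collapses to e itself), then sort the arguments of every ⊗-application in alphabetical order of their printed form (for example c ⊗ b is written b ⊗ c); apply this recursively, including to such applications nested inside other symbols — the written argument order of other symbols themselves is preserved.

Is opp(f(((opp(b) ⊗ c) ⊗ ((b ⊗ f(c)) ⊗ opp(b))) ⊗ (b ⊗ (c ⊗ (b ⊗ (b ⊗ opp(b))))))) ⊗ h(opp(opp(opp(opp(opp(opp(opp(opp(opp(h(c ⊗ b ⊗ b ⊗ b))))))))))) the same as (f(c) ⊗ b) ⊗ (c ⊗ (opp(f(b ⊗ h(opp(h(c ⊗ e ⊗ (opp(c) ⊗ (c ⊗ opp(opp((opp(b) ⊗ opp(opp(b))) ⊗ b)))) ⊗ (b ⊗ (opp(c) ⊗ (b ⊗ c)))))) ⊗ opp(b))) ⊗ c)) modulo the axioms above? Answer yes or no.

Left:  opp(f(((opp(b) ⊗ c) ⊗ ((b ⊗ f(c)) ⊗ opp(b))) ⊗ (b ⊗ (c ⊗ (b ⊗ (b ⊗ opp(b))))))) ⊗ h(opp(opp(opp(opp(opp(opp(opp(opp(opp(h(c ⊗ b ⊗ b ⊗ b)))))))))))
  Push opp inside:  distribute opp over ⊗ and collapse double opp
  Collect terms:  opp(f(b ⊗ c ⊗ c ⊗ f(c))) ⊗ h(opp(h(b ⊗ b ⊗ b ⊗ c)))
  Sort:  h(opp(h(b ⊗ b ⊗ b ⊗ c))) ⊗ opp(f(b ⊗ c ⊗ c ⊗ f(c)))
Right:  (f(c) ⊗ b) ⊗ (c ⊗ (opp(f(b ⊗ h(opp(h(c ⊗ e ⊗ (opp(c) ⊗ (c ⊗ opp(opp((opp(b) ⊗ opp(opp(b))) ⊗ b)))) ⊗ (b ⊗ (opp(c) ⊗ (b ⊗ c)))))) ⊗ opp(b))) ⊗ c))
  Push opp inside:  distribute opp over ⊗ and collapse double opp
  Combine occurrences:  f(c) ⊗ b ⊗ c ⊗ c ⊗ opp(f(h(opp(h(b ⊗ b ⊗ b ⊗ c)))))
  Order the arguments:  b ⊗ c ⊗ c ⊗ f(c) ⊗ opp(f(h(opp(h(b ⊗ b ⊗ b ⊗ c)))))

Answer: no — h(opp(h(b ⊗ b ⊗ b ⊗ c))) ⊗ opp(f(b ⊗ c ⊗ c ⊗ f(c))) vs b ⊗ c ⊗ c ⊗ f(c) ⊗ opp(f(h(opp(h(b ⊗ b ⊗ b ⊗ c)))))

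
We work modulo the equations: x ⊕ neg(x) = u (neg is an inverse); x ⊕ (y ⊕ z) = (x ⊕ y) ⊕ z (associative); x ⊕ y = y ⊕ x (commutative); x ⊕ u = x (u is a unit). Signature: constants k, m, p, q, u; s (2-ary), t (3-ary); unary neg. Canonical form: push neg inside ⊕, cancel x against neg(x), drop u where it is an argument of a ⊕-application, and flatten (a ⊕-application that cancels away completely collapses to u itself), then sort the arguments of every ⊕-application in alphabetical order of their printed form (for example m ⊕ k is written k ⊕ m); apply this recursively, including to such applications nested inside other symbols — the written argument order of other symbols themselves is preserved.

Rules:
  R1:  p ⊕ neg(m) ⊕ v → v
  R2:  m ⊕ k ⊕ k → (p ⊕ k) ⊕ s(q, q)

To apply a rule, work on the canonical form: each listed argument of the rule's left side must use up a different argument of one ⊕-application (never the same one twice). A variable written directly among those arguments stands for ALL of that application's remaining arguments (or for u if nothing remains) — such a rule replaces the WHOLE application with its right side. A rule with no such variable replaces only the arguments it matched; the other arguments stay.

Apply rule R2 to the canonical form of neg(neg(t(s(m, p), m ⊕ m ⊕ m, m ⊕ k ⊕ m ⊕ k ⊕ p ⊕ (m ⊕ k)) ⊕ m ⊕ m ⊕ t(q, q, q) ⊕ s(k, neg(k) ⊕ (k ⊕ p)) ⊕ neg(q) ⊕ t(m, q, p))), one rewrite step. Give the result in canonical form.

Answer: m ⊕ m ⊕ neg(q) ⊕ s(k, p) ⊕ t(m, q, p) ⊕ t(q, q, q) ⊕ t(s(m, p), m ⊕ m ⊕ m, k ⊕ k ⊕ m ⊕ m ⊕ p ⊕ p ⊕ s(q, q))

Derivation:
Canonical form:  m ⊕ m ⊕ neg(q) ⊕ s(k, p) ⊕ t(m, q, p) ⊕ t(q, q, q) ⊕ t(s(m, p), m ⊕ m ⊕ m, k ⊕ k ⊕ k ⊕ m ⊕ m ⊕ m ⊕ p)
Apply R2:  consuming k, k, m
Result:  m ⊕ m ⊕ neg(q) ⊕ s(k, p) ⊕ t(m, q, p) ⊕ t(q, q, q) ⊕ t(s(m, p), m ⊕ m ⊕ m, k ⊕ k ⊕ m ⊕ m ⊕ p ⊕ p ⊕ s(q, q))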